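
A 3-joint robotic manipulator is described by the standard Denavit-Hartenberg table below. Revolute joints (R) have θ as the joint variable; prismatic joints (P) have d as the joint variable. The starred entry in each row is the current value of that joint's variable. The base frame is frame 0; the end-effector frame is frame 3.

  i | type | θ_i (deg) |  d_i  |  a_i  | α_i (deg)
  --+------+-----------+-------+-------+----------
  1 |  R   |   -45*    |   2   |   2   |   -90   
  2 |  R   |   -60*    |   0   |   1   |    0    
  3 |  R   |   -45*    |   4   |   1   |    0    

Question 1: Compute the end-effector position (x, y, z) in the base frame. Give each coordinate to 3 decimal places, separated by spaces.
4.413 1.244 3.832

after link 1: o_1 = (1.4142, -1.4142, 2.0000)
after link 2: o_2 = (1.7678, -1.7678, 2.8660)
after link 3: o_3 = (4.4132, 1.2437, 3.8320)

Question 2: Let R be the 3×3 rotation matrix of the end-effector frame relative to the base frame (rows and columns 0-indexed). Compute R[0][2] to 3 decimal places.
End-effector z-axis (col 2 of R) = (0.7071,0.7071,0.0000)
R[0][2] = 0.7071

0.707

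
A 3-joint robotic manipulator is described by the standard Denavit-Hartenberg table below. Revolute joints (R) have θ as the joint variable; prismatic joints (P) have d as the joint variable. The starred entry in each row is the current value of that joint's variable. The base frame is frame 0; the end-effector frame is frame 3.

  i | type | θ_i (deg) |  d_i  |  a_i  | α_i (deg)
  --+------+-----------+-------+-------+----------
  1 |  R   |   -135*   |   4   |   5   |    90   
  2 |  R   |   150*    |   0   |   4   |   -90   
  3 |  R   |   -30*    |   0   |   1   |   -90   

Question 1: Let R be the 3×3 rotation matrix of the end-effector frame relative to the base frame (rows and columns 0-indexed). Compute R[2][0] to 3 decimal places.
0.433

End-effector x-axis (col 0 of R) = (0.1768,0.8839,0.4330)
R[2][0] = 0.4330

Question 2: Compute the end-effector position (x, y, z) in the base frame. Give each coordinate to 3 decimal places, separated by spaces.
-0.909 -0.202 6.433

after link 1: o_1 = (-3.5355, -3.5355, 4.0000)
after link 2: o_2 = (-1.0860, -1.0860, 6.0000)
after link 3: o_3 = (-0.9093, -0.2022, 6.4330)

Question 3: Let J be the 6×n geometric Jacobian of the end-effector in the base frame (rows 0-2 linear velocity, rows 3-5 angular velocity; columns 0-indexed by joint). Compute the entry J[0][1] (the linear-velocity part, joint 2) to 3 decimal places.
1.720

axis z_1 = (-0.7071,0.7071,0.0000); lever o_n−o_1 = (2.6263,3.3334,2.4330)
cross product → J_v[:, 1] = (1.7204,1.7204,-4.2141)
J_ω[:, 1] = z_1
entry J[0][1] = 1.7204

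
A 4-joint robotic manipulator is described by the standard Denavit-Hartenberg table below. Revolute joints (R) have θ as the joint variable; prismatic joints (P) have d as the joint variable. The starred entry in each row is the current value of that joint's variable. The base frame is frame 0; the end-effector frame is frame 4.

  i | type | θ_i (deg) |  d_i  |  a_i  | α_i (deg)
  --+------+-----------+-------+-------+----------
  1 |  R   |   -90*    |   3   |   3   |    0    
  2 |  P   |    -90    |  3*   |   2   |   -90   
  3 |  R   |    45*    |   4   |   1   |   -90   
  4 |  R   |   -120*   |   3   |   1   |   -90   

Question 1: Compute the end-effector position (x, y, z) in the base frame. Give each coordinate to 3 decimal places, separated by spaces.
-0.232 -7.866 3.525

after link 1: o_1 = (0.0000, -3.0000, 3.0000)
after link 2: o_2 = (-2.0000, -3.0000, 6.0000)
after link 3: o_3 = (-2.7071, -7.0000, 5.2929)
after link 4: o_4 = (-0.2322, -7.8660, 3.5251)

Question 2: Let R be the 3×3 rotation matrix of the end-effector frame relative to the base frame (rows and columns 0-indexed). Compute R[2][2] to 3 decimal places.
-0.612

End-effector z-axis (col 2 of R) = (-0.6124,-0.5000,-0.6124)
R[2][2] = -0.6124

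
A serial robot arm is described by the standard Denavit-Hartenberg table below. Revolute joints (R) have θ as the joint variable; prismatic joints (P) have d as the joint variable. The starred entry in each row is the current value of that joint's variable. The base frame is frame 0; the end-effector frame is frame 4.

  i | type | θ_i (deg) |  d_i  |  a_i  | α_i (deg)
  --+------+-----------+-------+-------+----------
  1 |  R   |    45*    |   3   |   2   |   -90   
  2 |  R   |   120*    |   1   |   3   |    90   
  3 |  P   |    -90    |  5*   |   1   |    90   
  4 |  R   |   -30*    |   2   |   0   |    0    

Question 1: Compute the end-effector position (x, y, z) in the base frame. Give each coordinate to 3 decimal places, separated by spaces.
4.123 4.123 -0.366

after link 1: o_1 = (1.4142, 1.4142, 3.0000)
after link 2: o_2 = (-0.3536, 1.0607, 0.4019)
after link 3: o_3 = (3.4154, 3.4154, -2.0981)
after link 4: o_4 = (4.1225, 4.1225, -0.3660)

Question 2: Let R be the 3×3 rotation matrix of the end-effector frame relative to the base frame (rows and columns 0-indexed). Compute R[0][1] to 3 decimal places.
End-effector y-axis (col 1 of R) = (0.8839,0.1768,-0.4330)
R[0][1] = 0.8839

0.884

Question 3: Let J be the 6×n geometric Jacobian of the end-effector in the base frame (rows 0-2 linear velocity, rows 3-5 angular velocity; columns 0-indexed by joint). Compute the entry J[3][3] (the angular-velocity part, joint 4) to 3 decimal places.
axis z_3 = (0.3536,0.3536,0.8660); lever o_n−o_3 = (0.7071,0.7071,1.7321)
cross product → J_v[:, 3] = (0.0000,0.0000,-0.0000)
J_ω[:, 3] = z_3
entry J[3][3] = 0.3536

0.354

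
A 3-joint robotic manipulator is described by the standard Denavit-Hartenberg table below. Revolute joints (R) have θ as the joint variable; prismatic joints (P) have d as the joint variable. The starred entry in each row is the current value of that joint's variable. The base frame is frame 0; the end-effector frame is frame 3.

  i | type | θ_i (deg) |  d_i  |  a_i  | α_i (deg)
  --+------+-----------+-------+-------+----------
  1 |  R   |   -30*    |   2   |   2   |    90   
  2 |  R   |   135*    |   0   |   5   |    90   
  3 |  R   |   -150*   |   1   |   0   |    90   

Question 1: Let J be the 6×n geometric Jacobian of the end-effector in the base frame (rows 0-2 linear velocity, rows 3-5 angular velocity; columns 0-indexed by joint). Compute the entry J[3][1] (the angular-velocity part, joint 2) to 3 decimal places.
-0.500

axis z_1 = (-0.5000,-0.8660,0.0000); lever o_n−o_1 = (-2.4495,1.4142,4.2426)
cross product → J_v[:, 1] = (-3.6742,2.1213,-2.8284)
J_ω[:, 1] = z_1
entry J[3][1] = -0.5000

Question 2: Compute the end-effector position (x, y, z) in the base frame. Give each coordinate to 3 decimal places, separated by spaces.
after link 1: o_1 = (1.7321, -1.0000, 2.0000)
after link 2: o_2 = (-1.3298, 0.7678, 5.5355)
after link 3: o_3 = (-0.7174, 0.4142, 6.2426)

-0.717 0.414 6.243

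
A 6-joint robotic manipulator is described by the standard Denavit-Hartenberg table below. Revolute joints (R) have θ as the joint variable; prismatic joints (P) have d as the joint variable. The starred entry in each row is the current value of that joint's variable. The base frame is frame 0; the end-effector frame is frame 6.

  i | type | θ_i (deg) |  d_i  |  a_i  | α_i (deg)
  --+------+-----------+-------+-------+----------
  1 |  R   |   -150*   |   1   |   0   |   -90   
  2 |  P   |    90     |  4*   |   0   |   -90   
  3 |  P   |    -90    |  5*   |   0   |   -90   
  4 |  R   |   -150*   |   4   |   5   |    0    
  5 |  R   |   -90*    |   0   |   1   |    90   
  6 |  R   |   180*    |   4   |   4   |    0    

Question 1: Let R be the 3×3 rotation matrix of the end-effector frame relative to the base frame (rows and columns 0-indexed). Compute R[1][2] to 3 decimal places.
-1.000

End-effector z-axis (col 2 of R) = (-0.0000,-1.0000,-0.0000)
R[1][2] = -1.0000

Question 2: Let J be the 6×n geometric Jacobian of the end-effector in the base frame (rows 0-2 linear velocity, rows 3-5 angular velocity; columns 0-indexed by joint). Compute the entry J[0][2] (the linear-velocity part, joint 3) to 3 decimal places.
0.866

prismatic axis z_2 = (0.8660,0.5000,-0.0000)
J_v[:, 2] = z_2; J_ω[:, 2] = (0,0,0)
entry J[0][2] = 0.8660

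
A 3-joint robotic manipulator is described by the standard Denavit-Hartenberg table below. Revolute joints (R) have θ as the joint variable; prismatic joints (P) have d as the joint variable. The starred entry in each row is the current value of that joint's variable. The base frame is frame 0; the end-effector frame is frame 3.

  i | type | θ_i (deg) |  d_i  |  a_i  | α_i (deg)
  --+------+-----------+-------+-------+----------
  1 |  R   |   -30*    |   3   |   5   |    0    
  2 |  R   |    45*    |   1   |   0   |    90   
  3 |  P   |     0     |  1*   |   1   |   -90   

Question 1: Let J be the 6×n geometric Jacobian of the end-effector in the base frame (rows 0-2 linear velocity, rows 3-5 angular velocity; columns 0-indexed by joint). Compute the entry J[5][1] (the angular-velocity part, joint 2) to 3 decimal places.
axis z_1 = (0.0000,0.0000,1.0000); lever o_n−o_1 = (1.2247,-0.7071,1.0000)
cross product → J_v[:, 1] = (0.7071,1.2247,-0.0000)
J_ω[:, 1] = z_1
entry J[5][1] = 1.0000

1.000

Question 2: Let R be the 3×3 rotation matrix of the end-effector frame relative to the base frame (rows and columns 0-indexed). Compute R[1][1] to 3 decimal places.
0.966

End-effector y-axis (col 1 of R) = (-0.2588,0.9659,0.0000)
R[1][1] = 0.9659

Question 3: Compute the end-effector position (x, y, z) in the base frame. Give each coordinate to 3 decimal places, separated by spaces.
after link 1: o_1 = (4.3301, -2.5000, 3.0000)
after link 2: o_2 = (4.3301, -2.5000, 4.0000)
after link 3: o_3 = (5.5549, -3.2071, 4.0000)

5.555 -3.207 4.000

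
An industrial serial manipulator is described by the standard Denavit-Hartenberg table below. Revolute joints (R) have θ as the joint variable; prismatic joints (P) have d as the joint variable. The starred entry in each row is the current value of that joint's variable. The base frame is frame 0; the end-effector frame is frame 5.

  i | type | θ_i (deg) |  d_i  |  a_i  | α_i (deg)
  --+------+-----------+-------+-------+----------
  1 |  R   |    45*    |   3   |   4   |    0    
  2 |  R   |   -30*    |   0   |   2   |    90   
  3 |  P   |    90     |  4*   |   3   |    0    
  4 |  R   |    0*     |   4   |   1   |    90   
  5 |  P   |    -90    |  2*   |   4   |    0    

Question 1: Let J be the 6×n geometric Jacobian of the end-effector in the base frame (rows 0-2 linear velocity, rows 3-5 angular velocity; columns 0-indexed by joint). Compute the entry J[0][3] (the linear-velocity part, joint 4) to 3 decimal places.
-0.966

axis z_3 = (0.2588,-0.9659,0.0000); lever o_n−o_3 = (1.9319,0.5176,1.0000)
cross product → J_v[:, 3] = (-0.9659,-0.2588,2.0000)
J_ω[:, 3] = z_3
entry J[0][3] = -0.9659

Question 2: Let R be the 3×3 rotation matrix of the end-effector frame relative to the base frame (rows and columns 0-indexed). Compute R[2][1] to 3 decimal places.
1.000

End-effector y-axis (col 1 of R) = (0.0000,0.0000,1.0000)
R[2][1] = 1.0000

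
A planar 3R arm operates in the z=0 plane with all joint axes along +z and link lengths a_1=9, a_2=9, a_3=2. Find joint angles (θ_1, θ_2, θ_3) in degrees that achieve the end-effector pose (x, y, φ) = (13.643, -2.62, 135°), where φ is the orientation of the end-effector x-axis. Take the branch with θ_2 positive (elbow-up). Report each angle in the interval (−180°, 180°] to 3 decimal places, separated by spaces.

wrist centre = target − a_3·(cos φ, sin φ) = (15.0572, -4.0342)
cos θ_2 = (242.9946−9²−9²)/(2·9·9) = 0.5000; θ_2 = 60.0022° (elbow-up)
β = atan2(-4.0342,15.0572) = -14.9987°; ψ = atan2(7.7944,13.4997) = 30.0011°
θ_1 = β − ψ = -44.9999°
θ_3 = φ − θ_1 − θ_2 = 119.9976° (wrapped to (-180°,180°])

-45.000 60.002 119.998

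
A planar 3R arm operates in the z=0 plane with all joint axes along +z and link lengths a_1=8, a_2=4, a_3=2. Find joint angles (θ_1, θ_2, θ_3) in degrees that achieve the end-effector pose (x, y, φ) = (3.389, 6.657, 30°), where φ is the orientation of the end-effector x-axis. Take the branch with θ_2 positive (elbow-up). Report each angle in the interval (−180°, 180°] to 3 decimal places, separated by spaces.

wrist centre = target − a_3·(cos φ, sin φ) = (1.6569, 5.6570)
cos θ_2 = (34.7471−8²−4²)/(2·8·4) = -0.7071; θ_2 = 134.9975° (elbow-up)
β = atan2(5.6570,1.6569) = 73.6746°; ψ = atan2(2.8285,5.1717) = 28.6755°
θ_1 = β − ψ = 44.9990°
θ_3 = φ − θ_1 − θ_2 = -149.9966° (wrapped to (-180°,180°])

44.999 134.998 -149.997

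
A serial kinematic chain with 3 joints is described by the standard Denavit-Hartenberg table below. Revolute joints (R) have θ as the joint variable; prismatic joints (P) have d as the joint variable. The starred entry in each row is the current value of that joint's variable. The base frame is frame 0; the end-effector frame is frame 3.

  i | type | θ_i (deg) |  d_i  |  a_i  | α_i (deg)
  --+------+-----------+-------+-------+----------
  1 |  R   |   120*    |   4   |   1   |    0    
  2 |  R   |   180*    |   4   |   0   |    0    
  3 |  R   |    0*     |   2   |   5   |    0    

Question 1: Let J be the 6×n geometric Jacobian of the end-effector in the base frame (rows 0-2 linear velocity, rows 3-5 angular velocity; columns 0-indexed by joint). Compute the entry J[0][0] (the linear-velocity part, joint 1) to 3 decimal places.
axis z_0 = ẑ; lever o_n−o_0 = (2.0000,-3.4641,10.0000)
cross product → J_v[:, 0] = (3.4641,2.0000,-0.0000)
J_ω[:, 0] = z_0
entry J[0][0] = 3.4641

3.464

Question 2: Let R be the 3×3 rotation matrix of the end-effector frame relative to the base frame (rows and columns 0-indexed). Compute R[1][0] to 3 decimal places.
-0.866

End-effector x-axis (col 0 of R) = (0.5000,-0.8660,0.0000)
R[1][0] = -0.8660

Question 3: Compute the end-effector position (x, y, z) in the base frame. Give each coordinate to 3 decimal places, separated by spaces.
2.000 -3.464 10.000

after link 1: o_1 = (-0.5000, 0.8660, 4.0000)
after link 2: o_2 = (-0.5000, 0.8660, 8.0000)
after link 3: o_3 = (2.0000, -3.4641, 10.0000)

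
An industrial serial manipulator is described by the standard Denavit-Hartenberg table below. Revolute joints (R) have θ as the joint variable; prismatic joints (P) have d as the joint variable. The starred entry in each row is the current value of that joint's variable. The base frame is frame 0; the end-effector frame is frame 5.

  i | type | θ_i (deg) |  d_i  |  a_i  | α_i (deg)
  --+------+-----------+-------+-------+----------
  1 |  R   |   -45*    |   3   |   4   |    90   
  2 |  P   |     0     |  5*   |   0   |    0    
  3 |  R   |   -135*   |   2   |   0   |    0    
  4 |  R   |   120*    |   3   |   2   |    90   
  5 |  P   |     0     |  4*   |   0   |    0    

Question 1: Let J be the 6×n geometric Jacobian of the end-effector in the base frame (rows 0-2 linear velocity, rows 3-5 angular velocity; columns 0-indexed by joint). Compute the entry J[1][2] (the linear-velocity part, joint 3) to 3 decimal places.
-3.098

axis z_2 = (-0.7071,-0.7071,0.0000); lever o_n−o_2 = (-2.9016,-4.1695,-4.3813)
cross product → J_v[:, 2] = (3.0981,-3.0981,0.8966)
J_ω[:, 2] = z_2
entry J[1][2] = -3.0981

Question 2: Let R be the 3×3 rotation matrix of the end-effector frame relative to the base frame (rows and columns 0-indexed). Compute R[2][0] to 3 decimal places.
-0.259

End-effector x-axis (col 0 of R) = (0.6830,-0.6830,-0.2588)
R[2][0] = -0.2588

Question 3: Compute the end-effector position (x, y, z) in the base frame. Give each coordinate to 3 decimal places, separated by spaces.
-3.609 -10.533 -1.381

after link 1: o_1 = (2.8284, -2.8284, 3.0000)
after link 2: o_2 = (-0.7071, -6.3640, 3.0000)
after link 3: o_3 = (-2.1213, -7.7782, 3.0000)
after link 4: o_4 = (-2.8766, -11.2655, 2.4824)
after link 5: o_5 = (-3.6087, -10.5335, -1.3813)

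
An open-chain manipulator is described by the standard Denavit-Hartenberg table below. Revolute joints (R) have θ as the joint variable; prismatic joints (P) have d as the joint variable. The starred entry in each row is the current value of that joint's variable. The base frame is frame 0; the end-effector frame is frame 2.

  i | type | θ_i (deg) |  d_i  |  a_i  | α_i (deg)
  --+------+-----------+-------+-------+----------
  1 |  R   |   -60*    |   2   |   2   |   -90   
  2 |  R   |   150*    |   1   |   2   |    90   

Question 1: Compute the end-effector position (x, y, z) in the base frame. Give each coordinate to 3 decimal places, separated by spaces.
1.000 0.268 1.000

after link 1: o_1 = (1.0000, -1.7321, 2.0000)
after link 2: o_2 = (1.0000, 0.2679, 1.0000)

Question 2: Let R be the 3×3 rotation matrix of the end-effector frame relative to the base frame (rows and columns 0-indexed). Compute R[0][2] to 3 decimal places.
End-effector z-axis (col 2 of R) = (0.2500,-0.4330,-0.8660)
R[0][2] = 0.2500

0.250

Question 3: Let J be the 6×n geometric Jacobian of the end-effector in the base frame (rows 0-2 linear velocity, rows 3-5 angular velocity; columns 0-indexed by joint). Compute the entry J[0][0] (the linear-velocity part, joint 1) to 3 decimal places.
axis z_0 = ẑ; lever o_n−o_0 = (1.0000,0.2679,1.0000)
cross product → J_v[:, 0] = (-0.2679,1.0000,0.0000)
J_ω[:, 0] = z_0
entry J[0][0] = -0.2679

-0.268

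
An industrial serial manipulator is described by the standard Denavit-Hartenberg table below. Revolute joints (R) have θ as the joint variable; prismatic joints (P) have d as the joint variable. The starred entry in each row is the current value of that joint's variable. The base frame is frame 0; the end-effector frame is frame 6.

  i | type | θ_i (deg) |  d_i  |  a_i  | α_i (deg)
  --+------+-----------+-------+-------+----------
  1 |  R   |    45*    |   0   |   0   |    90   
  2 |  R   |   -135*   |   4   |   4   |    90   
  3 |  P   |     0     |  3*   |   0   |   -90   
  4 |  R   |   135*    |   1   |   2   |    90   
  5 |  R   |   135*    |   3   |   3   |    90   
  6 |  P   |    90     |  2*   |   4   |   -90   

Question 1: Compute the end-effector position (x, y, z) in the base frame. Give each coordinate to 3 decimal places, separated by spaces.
after link 1: o_1 = (0.0000, 0.0000, 0.0000)
after link 2: o_2 = (0.8284, -4.8284, -2.8284)
after link 3: o_3 = (-0.6716, -6.3284, -0.7071)
after link 4: o_4 = (1.4497, -5.6213, -0.7071)
after link 5: o_5 = (1.4497, -8.6213, -3.7071)
after link 6: o_6 = (3.4497, -8.6213, -7.7071)

3.450 -8.621 -7.707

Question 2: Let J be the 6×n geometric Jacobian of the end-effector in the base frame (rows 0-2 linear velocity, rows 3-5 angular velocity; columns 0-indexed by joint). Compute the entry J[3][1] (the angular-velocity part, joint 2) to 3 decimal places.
0.707

axis z_1 = (0.7071,-0.7071,0.0000); lever o_n−o_1 = (3.4497,-8.6213,-7.7071)
cross product → J_v[:, 1] = (5.4497,5.4497,-3.6569)
J_ω[:, 1] = z_1
entry J[3][1] = 0.7071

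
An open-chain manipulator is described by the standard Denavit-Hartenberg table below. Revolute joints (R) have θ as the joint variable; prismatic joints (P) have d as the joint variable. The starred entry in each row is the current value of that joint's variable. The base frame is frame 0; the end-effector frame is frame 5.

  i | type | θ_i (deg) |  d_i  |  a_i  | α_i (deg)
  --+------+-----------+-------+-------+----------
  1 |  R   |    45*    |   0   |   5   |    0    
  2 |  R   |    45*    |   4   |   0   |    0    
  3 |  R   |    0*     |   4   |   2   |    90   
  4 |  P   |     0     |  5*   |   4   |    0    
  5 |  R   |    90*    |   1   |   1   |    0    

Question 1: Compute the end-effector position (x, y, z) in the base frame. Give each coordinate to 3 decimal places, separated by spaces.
after link 1: o_1 = (3.5355, 3.5355, 0.0000)
after link 2: o_2 = (3.5355, 3.5355, 4.0000)
after link 3: o_3 = (3.5355, 5.5355, 8.0000)
after link 4: o_4 = (8.5355, 9.5355, 8.0000)
after link 5: o_5 = (9.5355, 9.5355, 9.0000)

9.536 9.536 9.000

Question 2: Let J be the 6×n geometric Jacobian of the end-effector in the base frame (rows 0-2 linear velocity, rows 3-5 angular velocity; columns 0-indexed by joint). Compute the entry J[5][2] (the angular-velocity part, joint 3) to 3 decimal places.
1.000

axis z_2 = (0.0000,0.0000,1.0000); lever o_n−o_2 = (6.0000,6.0000,5.0000)
cross product → J_v[:, 2] = (-6.0000,6.0000,0.0000)
J_ω[:, 2] = z_2
entry J[5][2] = 1.0000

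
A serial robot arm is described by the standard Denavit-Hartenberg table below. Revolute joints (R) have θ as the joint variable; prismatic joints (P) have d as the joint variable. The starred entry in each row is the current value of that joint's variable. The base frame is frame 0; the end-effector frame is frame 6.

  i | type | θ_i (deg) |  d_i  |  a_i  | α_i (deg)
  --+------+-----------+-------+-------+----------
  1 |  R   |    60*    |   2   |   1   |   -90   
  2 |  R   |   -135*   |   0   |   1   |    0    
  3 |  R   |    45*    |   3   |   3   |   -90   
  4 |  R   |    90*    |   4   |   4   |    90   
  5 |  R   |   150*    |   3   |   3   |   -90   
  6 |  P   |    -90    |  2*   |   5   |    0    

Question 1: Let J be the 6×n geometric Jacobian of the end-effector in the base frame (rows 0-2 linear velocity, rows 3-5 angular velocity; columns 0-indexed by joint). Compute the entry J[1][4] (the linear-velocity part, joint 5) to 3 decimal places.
axis z_4 = (0.0000,0.0000,1.0000); lever o_n−o_4 = (-3.2321,1.5981,8.0000)
cross product → J_v[:, 4] = (-1.5981,-3.2321,0.0000)
J_ω[:, 4] = z_4
entry J[1][4] = -3.2321

-3.232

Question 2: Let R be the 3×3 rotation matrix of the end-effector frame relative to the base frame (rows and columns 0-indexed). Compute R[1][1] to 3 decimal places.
End-effector y-axis (col 1 of R) = (-0.5000,0.8660,-0.0000)
R[1][1] = 0.8660

0.866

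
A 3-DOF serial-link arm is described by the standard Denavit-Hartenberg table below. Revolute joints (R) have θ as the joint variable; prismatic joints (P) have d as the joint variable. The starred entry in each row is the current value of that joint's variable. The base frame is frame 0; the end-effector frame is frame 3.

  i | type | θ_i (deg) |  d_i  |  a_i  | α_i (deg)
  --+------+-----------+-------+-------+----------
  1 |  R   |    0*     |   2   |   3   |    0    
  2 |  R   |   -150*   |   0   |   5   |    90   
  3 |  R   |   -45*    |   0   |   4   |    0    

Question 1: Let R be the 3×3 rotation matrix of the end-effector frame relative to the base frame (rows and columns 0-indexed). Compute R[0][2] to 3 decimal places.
End-effector z-axis (col 2 of R) = (-0.5000,0.8660,0.0000)
R[0][2] = -0.5000

-0.500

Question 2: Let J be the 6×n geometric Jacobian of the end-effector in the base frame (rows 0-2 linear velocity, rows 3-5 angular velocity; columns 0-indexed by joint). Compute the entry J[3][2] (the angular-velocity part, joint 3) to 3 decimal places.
axis z_2 = (-0.5000,0.8660,0.0000); lever o_n−o_2 = (-2.4495,-1.4142,-2.8284)
cross product → J_v[:, 2] = (-2.4495,-1.4142,2.8284)
J_ω[:, 2] = z_2
entry J[3][2] = -0.5000

-0.500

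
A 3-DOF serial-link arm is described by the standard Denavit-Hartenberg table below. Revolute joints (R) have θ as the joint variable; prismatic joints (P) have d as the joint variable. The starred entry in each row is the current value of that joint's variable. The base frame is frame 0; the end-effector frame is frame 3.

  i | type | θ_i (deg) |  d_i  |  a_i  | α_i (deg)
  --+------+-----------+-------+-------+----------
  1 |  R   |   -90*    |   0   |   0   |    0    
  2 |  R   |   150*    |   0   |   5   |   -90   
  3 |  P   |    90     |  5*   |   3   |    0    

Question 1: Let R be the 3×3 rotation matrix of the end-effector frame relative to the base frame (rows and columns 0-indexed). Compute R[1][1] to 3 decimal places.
End-effector y-axis (col 1 of R) = (-0.5000,-0.8660,-0.0000)
R[1][1] = -0.8660

-0.866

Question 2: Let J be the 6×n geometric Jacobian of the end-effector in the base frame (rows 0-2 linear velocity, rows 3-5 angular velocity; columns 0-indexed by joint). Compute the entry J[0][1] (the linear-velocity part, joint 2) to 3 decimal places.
-6.830

axis z_1 = (0.0000,0.0000,1.0000); lever o_n−o_1 = (-1.8301,6.8301,-3.0000)
cross product → J_v[:, 1] = (-6.8301,-1.8301,0.0000)
J_ω[:, 1] = z_1
entry J[0][1] = -6.8301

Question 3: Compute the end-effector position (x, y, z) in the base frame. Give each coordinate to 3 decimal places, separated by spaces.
after link 1: o_1 = (0.0000, 0.0000, 0.0000)
after link 2: o_2 = (2.5000, 4.3301, 0.0000)
after link 3: o_3 = (-1.8301, 6.8301, -3.0000)

-1.830 6.830 -3.000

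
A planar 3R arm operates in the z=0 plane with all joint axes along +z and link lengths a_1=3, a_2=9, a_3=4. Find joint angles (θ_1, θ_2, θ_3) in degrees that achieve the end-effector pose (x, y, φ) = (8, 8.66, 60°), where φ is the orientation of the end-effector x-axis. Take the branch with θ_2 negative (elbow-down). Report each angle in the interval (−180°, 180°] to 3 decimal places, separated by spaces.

141.789 -120.003 38.214

wrist centre = target − a_3·(cos φ, sin φ) = (6.0000, 5.1959)
cos θ_2 = (62.9974−3²−9²)/(2·3·9) = -0.5000; θ_2 = -120.0032° (elbow-down)
β = atan2(5.1959,6.0000) = 40.8920°; ψ = atan2(-7.7940,-1.5004) = -100.8969°
θ_1 = β − ψ = 141.7889°
θ_3 = φ − θ_1 − θ_2 = 38.2144° (wrapped to (-180°,180°])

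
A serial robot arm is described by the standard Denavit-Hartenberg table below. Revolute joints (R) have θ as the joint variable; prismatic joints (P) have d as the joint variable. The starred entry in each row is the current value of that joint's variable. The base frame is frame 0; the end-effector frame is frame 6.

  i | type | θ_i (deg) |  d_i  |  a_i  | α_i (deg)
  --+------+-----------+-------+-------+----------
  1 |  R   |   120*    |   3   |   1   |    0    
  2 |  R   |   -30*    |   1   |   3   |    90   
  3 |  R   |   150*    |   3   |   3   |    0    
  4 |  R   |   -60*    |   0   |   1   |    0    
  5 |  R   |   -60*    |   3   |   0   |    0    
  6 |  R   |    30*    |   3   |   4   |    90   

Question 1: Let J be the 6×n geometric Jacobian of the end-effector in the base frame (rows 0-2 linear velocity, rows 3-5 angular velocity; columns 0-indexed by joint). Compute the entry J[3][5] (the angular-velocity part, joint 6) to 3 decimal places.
1.000

axis z_5 = (1.0000,-0.0000,0.0000); lever o_n−o_5 = (3.0000,2.0000,3.4641)
cross product → J_v[:, 5] = (-0.0000,-3.4641,2.0000)
J_ω[:, 5] = z_5
entry J[3][5] = 1.0000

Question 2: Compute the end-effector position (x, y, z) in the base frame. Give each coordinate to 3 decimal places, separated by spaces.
8.500 3.268 9.964

after link 1: o_1 = (-0.5000, 0.8660, 3.0000)
after link 2: o_2 = (-0.5000, 3.8660, 4.0000)
after link 3: o_3 = (2.5000, 1.2679, 5.5000)
after link 4: o_4 = (2.5000, 1.2679, 6.5000)
after link 5: o_5 = (5.5000, 1.2679, 6.5000)
after link 6: o_6 = (8.5000, 3.2679, 9.9641)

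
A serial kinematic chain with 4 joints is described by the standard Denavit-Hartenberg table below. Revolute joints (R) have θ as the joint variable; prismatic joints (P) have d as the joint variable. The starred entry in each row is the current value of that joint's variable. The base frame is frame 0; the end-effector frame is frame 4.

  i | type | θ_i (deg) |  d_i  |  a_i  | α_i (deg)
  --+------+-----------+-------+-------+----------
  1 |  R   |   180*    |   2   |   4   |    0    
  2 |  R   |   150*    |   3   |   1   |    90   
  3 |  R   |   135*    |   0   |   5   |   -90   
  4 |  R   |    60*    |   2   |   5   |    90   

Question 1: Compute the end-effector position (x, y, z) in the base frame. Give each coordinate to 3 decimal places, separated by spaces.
-6.786 6.609 8.889

after link 1: o_1 = (-4.0000, 0.0000, 2.0000)
after link 2: o_2 = (-3.1340, -0.5000, 5.0000)
after link 3: o_3 = (-6.1958, 1.2678, 8.5355)
after link 4: o_4 = (-6.7864, 6.6088, 8.8891)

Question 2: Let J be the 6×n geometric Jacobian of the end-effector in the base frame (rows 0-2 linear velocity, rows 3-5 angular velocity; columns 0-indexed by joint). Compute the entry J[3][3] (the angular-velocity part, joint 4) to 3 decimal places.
axis z_3 = (-0.6124,0.3536,-0.7071); lever o_n−o_3 = (-0.5906,5.3410,0.3536)
cross product → J_v[:, 3] = (3.9017,0.6341,-3.0619)
J_ω[:, 3] = z_3
entry J[3][3] = -0.6124

-0.612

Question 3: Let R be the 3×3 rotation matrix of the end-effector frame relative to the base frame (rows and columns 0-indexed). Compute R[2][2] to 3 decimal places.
End-effector z-axis (col 2 of R) = (-0.7803,-0.1268,0.6124)
R[2][2] = 0.6124

0.612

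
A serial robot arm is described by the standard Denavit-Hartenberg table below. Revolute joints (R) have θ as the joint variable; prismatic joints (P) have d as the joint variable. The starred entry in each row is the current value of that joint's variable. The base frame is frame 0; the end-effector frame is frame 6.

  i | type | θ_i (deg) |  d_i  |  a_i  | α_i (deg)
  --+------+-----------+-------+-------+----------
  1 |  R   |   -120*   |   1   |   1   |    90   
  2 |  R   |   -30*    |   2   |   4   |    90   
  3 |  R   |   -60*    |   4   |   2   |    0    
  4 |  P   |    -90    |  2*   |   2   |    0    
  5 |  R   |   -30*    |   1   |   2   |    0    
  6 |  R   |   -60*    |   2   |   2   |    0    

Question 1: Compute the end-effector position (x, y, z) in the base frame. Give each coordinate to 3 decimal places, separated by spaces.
after link 1: o_1 = (-0.5000, -0.8660, 1.0000)
after link 2: o_2 = (-3.9641, -2.8660, -1.0000)
after link 3: o_3 = (-1.8971, -2.7500, -4.9641)
after link 4: o_4 = (0.2189, -1.0849, -5.8301)
after link 5: o_5 = (1.3349, 0.8481, -5.6962)
after link 6: o_6 = (0.7679, 3.3301, -6.9282)

0.768 3.330 -6.928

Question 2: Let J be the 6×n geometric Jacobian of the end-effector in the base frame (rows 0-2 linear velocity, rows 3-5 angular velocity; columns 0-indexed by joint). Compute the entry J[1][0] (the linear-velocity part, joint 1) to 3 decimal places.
axis z_0 = ẑ; lever o_n−o_0 = (0.7679,3.3301,-6.9282)
cross product → J_v[:, 0] = (-3.3301,0.7679,0.0000)
J_ω[:, 0] = z_0
entry J[1][0] = 0.7679

0.768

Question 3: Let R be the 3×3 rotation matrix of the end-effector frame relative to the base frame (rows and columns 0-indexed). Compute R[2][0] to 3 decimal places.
End-effector x-axis (col 0 of R) = (-0.5335,0.8080,0.2500)
R[2][0] = 0.2500

0.250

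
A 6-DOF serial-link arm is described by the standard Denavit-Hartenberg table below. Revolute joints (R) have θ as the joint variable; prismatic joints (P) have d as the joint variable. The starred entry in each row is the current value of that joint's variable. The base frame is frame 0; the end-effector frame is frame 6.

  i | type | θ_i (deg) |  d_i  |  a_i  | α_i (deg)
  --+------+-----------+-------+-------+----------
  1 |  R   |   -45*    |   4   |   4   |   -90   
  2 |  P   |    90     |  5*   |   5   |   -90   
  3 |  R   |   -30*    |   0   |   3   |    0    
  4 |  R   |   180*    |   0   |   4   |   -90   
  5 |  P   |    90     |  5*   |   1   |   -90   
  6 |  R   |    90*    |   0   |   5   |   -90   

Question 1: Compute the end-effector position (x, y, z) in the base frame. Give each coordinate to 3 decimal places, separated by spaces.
after link 1: o_1 = (2.8284, -2.8284, 4.0000)
after link 2: o_2 = (6.3640, 0.7071, -1.0000)
after link 3: o_3 = (7.4246, 1.7678, -3.5981)
after link 4: o_4 = (6.0104, 0.3536, -0.1340)
after link 5: o_5 = (9.7794, 2.7083, 2.3660)
after link 6: o_6 = (6.7175, -0.3536, -0.1340)

6.718 -0.354 -0.134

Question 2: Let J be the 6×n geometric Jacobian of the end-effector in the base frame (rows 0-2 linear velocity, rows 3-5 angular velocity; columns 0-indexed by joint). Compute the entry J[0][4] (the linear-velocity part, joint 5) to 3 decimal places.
prismatic axis z_4 = (0.6124,0.6124,0.5000)
J_v[:, 4] = z_4; J_ω[:, 4] = (0,0,0)
entry J[0][4] = 0.6124

0.612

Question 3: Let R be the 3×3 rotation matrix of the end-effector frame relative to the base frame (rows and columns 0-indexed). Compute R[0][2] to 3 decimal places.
-0.707

End-effector z-axis (col 2 of R) = (-0.7071,0.7071,-0.0000)
R[0][2] = -0.7071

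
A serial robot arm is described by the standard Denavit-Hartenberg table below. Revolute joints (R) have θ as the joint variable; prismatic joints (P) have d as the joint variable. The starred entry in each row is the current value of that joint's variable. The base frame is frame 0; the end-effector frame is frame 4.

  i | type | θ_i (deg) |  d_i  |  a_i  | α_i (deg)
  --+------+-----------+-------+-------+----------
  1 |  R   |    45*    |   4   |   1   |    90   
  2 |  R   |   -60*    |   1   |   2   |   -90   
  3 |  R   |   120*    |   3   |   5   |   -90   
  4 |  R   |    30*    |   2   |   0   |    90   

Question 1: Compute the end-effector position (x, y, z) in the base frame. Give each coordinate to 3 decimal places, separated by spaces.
after link 1: o_1 = (0.7071, 0.7071, 4.0000)
after link 2: o_2 = (2.1213, 0.7071, 2.2679)
after link 3: o_3 = (0.0127, 4.7222, 5.9330)
after link 4: o_4 = (0.1074, 3.4027, 7.4330)

0.107 3.403 7.433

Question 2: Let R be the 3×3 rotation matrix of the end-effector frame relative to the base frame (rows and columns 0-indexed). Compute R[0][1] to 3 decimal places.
0.047

End-effector y-axis (col 1 of R) = (0.0474,-0.6597,0.7500)
R[0][1] = 0.0474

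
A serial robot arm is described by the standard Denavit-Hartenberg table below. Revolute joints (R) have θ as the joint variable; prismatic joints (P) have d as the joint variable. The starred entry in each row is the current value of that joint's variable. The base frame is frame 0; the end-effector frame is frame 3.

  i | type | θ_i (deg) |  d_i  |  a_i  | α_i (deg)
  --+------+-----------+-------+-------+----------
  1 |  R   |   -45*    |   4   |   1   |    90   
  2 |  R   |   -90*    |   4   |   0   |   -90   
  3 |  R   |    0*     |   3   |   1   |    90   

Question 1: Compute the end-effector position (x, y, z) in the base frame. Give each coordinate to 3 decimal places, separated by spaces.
0.000 -5.657 3.000

after link 1: o_1 = (0.7071, -0.7071, 4.0000)
after link 2: o_2 = (-2.1213, -3.5355, 4.0000)
after link 3: o_3 = (0.0000, -5.6569, 3.0000)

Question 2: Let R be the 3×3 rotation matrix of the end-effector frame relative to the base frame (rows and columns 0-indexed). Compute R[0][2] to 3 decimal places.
End-effector z-axis (col 2 of R) = (-0.7071,-0.7071,0.0000)
R[0][2] = -0.7071

-0.707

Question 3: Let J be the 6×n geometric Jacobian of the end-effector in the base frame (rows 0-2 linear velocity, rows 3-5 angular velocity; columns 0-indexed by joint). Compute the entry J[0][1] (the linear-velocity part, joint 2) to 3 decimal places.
0.707

axis z_1 = (-0.7071,-0.7071,0.0000); lever o_n−o_1 = (-0.7071,-4.9497,-1.0000)
cross product → J_v[:, 1] = (0.7071,-0.7071,3.0000)
J_ω[:, 1] = z_1
entry J[0][1] = 0.7071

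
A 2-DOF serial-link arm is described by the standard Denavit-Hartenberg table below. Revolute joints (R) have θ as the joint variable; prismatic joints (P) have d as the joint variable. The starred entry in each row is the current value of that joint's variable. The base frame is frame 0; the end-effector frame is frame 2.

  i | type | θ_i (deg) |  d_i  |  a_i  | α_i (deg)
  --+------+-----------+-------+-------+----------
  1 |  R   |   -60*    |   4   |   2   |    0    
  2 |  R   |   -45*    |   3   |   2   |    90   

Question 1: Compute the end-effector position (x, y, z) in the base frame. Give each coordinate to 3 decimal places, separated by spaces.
after link 1: o_1 = (1.0000, -1.7321, 4.0000)
after link 2: o_2 = (0.4824, -3.6639, 7.0000)

0.482 -3.664 7.000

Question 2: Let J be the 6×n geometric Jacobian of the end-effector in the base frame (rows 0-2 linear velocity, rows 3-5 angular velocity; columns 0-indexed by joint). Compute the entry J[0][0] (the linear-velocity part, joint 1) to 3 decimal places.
3.664

axis z_0 = ẑ; lever o_n−o_0 = (0.4824,-3.6639,7.0000)
cross product → J_v[:, 0] = (3.6639,0.4824,-0.0000)
J_ω[:, 0] = z_0
entry J[0][0] = 3.6639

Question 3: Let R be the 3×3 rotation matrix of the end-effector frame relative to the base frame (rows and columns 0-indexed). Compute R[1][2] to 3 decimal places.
End-effector z-axis (col 2 of R) = (-0.9659,0.2588,0.0000)
R[1][2] = 0.2588

0.259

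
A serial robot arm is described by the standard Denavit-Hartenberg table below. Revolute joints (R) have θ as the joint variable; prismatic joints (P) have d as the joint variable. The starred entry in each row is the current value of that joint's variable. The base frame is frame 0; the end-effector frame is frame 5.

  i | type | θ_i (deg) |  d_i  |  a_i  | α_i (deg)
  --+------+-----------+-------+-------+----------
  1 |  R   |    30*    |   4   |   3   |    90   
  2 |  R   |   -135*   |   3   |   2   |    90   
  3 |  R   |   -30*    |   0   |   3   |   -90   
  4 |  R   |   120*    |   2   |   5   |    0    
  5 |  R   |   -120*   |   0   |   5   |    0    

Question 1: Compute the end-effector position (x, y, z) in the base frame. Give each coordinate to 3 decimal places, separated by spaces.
after link 1: o_1 = (2.5981, 1.5000, 4.0000)
after link 2: o_2 = (2.8733, -1.8052, 2.5858)
after link 3: o_3 = (0.5323, -1.4247, 0.7487)
after link 4: o_4 = (5.3885, -2.0644, -1.4894)
after link 5: o_5 = (1.4868, -1.4303, -4.5512)

1.487 -1.430 -4.551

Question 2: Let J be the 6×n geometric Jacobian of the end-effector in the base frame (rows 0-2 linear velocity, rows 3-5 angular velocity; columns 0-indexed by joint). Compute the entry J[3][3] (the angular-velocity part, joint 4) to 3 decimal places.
axis z_3 = (0.1268,-0.9268,-0.3536); lever o_n−o_3 = (0.9545,-0.0056,-5.2999)
cross product → J_v[:, 3] = (4.9099,0.3347,0.8839)
J_ω[:, 3] = z_3
entry J[3][3] = 0.1268

0.127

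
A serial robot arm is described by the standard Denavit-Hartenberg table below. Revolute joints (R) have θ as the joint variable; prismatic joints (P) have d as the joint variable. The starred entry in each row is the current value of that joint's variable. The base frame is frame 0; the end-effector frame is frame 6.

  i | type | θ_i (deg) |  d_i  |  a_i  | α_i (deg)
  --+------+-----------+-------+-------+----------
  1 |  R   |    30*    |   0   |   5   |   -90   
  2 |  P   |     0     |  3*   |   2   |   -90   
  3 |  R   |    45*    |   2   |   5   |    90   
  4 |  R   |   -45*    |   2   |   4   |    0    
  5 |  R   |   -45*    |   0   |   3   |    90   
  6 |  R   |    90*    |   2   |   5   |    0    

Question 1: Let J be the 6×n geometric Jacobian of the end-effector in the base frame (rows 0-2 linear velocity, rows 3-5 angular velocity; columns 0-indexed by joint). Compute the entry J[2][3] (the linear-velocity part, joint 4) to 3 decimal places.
axis z_3 = (0.2588,0.9659,0.0000); lever o_n−o_3 = (2.6119,6.5471,5.8284)
cross product → J_v[:, 3] = (5.6298,-1.5085,-0.8284)
J_ω[:, 3] = z_3
entry J[2][3] = -0.8284

-0.828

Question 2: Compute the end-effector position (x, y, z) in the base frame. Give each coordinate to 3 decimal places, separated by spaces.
12.004 11.351 3.828

after link 1: o_1 = (4.3301, 2.5000, 0.0000)
after link 2: o_2 = (4.5622, 6.0981, 0.0000)
after link 3: o_3 = (9.3918, 4.8040, -2.0000)
after link 4: o_4 = (12.6415, 6.0038, 0.8284)
after link 5: o_5 = (12.6415, 6.0038, 3.8284)
after link 6: o_6 = (12.0037, 11.3510, 3.8284)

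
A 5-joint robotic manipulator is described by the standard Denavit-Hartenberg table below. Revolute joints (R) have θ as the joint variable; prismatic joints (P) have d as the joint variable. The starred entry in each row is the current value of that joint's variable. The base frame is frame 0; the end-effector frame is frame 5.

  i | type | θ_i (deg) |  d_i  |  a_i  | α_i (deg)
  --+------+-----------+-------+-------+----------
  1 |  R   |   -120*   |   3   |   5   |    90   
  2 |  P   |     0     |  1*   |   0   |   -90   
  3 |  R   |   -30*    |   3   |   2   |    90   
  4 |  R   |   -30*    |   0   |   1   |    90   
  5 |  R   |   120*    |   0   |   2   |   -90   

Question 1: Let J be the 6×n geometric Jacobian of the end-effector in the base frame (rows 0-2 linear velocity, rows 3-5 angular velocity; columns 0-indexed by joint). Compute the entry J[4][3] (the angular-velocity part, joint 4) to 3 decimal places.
axis z_3 = (-0.5000,0.8660,0.0000); lever o_n−o_3 = (-0.8660,1.5000,0.0000)
cross product → J_v[:, 3] = (-0.0000,-0.0000,0.0000)
J_ω[:, 3] = z_3
entry J[4][3] = 0.8660

0.866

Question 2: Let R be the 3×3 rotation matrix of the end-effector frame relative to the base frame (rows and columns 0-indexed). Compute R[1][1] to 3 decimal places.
End-effector y-axis (col 1 of R) = (-0.4330,-0.2500,0.8660)
R[1][1] = -0.2500

-0.250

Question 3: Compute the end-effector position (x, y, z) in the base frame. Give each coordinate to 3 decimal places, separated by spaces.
after link 1: o_1 = (-2.5000, -4.3301, 3.0000)
after link 2: o_2 = (-3.3660, -3.8301, 3.0000)
after link 3: o_3 = (-5.0981, -4.8301, 6.0000)
after link 4: o_4 = (-5.8481, -5.2631, 5.5000)
after link 5: o_5 = (-5.9641, -3.3301, 6.0000)

-5.964 -3.330 6.000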